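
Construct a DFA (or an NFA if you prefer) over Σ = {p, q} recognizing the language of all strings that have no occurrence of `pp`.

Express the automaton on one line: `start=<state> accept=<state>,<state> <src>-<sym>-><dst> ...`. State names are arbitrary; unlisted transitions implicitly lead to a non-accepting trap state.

This is the complement of 'contains `pp`'. Use the same substring-matching states — s0 through s2 holding how much of `pp` has just been matched — but flip the accepting set: everything except the trap s2 accepts.
A 3-state machine:
        p   q  
>* s0   s1  s0 
 * s1   s2  s0 
   s2   s2  s2 
(> = start, * = accepting)

start=s0 accept=s0,s1 s0-p->s1 s0-q->s0 s1-p->s2 s1-q->s0 s2-p->s2 s2-q->s2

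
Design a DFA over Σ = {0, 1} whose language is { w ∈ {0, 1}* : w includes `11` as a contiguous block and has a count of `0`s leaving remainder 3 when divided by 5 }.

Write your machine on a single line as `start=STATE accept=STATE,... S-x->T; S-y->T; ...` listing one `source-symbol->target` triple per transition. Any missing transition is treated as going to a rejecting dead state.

Run two small machines in parallel and take their product. One (3 states) tracks whether and how much of `11` has been seen; the other (5 states) tracks the count of `0`s modulo 5. Each combined state is a pair, one component from each; accept when both components accept.
15 states suffice.
       0  1 
>  A   B  C 
   B   D  E 
   C   B  F 
   D   G  H 
   E   D  I 
   F   I  F 
   G   J  K 
   H   G  L 
   I   L  I 
   J   A  M 
   K   J  N 
   L   N  L 
   M   A  O 
 * N   O  N 
   O   F  O 
(> = start, * = accepting)

start=A; accept=N; A-0->B; A-1->C; B-0->D; B-1->E; C-0->B; C-1->F; D-0->G; D-1->H; E-0->D; E-1->I; F-0->I; F-1->F; G-0->J; G-1->K; H-0->G; H-1->L; I-0->L; I-1->I; J-0->A; J-1->M; K-0->J; K-1->N; L-0->N; L-1->L; M-0->A; M-1->O; N-0->O; N-1->N; O-0->F; O-1->O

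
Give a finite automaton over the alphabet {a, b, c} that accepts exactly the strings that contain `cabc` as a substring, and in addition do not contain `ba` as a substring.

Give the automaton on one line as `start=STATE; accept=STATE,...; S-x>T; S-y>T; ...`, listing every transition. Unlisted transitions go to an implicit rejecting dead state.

start=q0; accept=q8,q10; q0-a>q0; q0-b>q1; q0-c>q2; q1-a>q3; q1-b>q1; q1-c>q2; q2-a>q4; q2-b>q1; q2-c>q2; q3-a>q3; q3-b>q3; q3-c>q5; q4-a>q0; q4-b>q6; q4-c>q2; q5-a>q7; q5-b>q3; q5-c>q5; q6-a>q3; q6-b>q1; q6-c>q8; q7-a>q3; q7-b>q9; q7-c>q5; q8-a>q8; q8-b>q10; q8-c>q8; q9-a>q3; q9-b>q3; q9-c>q11; q10-a>q11; q10-b>q10; q10-c>q8; q11-a>q11; q11-b>q11; q11-c>q11

Handle the two conditions separately and then intersect. One (5 states) tracks whether and how much of `cabc` has been seen; the other (3 states) tracks partial matches of the forbidden pattern `ba`. Each combined state is a pair, one component from each; accept when both components accept.
With 12 states:
          a    b    c  
>  q0     q0   q1   q2 
   q1     q3   q1   q2 
   q2     q4   q1   q2 
   q3     q3   q3   q5 
   q4     q0   q6   q2 
   q5     q7   q3   q5 
   q6     q3   q1   q8 
   q7     q3   q9   q5 
 * q8     q8  q10   q8 
   q9     q3   q3  q11 
 * q10   q11  q10   q8 
   q11   q11  q11  q11 
(> = start, * = accepting)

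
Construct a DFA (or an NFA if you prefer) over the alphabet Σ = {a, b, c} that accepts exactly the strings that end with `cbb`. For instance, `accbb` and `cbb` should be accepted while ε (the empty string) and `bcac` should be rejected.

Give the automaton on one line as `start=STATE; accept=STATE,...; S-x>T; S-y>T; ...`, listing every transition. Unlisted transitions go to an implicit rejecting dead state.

Let each state record the length of the longest suffix of the input read so far that is also a prefix of `cbb`. S1 means the last symbol is `c`; S2 means the last 2 symbols are `cb`; S3 means the last 3 symbols are `cbb`. Accept only at S3, where the string currently ends in `cbb`.
        a   b   c  
>  S0   S0  S0  S1 
   S1   S0  S2  S1 
   S2   S0  S3  S1 
 * S3   S0  S0  S1 
(> = start, * = accepting)

start=S0; accept=S3; S0-a>S0; S0-b>S0; S0-c>S1; S1-a>S0; S1-b>S2; S1-c>S1; S2-a>S0; S2-b>S3; S2-c>S1; S3-a>S0; S3-b>S0; S3-c>S1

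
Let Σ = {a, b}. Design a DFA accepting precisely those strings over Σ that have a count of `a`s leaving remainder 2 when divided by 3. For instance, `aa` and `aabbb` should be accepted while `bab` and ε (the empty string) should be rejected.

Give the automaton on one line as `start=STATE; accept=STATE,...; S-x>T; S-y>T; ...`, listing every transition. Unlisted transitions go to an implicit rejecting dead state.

start=q0; accept=q2; q0-a>q1; q0-b>q0; q1-a>q2; q1-b>q1; q2-a>q0; q2-b>q2

Keep the running count of `a`s modulo 3: each `a` advances along the cycle q0 → q1 → q2 → q0 while other symbols loop. Accept at q2.
A 3-state machine:
        a   b  
>  q0   q1  q0 
   q1   q2  q1 
 * q2   q0  q2 
(> = start, * = accepting)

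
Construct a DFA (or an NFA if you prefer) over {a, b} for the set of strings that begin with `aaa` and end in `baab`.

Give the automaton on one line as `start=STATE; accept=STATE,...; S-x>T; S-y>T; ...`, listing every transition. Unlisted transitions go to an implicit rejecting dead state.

start=q0; accept=q8; q0-a>q1; q0-b>q2; q1-a>q3; q1-b>q2; q2-a>q2; q2-b>q2; q3-a>q4; q3-b>q2; q4-a>q4; q4-b>q5; q5-a>q6; q5-b>q5; q6-a>q7; q6-b>q5; q7-a>q4; q7-b>q8; q8-a>q6; q8-b>q5

Handle the two conditions separately and then intersect. One (5 states) tracks whether the input so far still matches the prefix `aaa`; the other (5 states) tracks how much of the suffix `baab` has currently been matched. Each combined state is a pair, one component from each; accept when both components accept. Equivalent product states are then merged.
With 9 states:
        a   b  
>  q0   q1  q2 
   q1   q3  q2 
   q2   q2  q2 
   q3   q4  q2 
   q4   q4  q5 
   q5   q6  q5 
   q6   q7  q5 
   q7   q4  q8 
 * q8   q6  q5 
(> = start, * = accepting)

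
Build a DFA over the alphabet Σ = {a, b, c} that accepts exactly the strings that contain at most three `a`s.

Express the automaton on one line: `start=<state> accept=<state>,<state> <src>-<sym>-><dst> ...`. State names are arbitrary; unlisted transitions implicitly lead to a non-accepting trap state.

start=q0 accept=q0,q1,q2,q3 q0-a->q1 q0-b->q0 q0-c->q0 q1-a->q2 q1-b->q1 q1-c->q1 q2-a->q3 q2-b->q2 q2-c->q2 q3-a->q4 q3-b->q3 q3-c->q3 q4-a->q4 q4-b->q4 q4-c->q4

Count `a`s, saturating at 4: states q0 through q3 mean 0 through 3 `a`s seen; q4 means more than 3. Each `a` increments (capped at q4); other symbols loop. Accept from {q0, q1, q2, q3}.
A 5-state machine:
        a   b   c  
>* q0   q1  q0  q0 
 * q1   q2  q1  q1 
 * q2   q3  q2  q2 
 * q3   q4  q3  q3 
   q4   q4  q4  q4 
(> = start, * = accepting)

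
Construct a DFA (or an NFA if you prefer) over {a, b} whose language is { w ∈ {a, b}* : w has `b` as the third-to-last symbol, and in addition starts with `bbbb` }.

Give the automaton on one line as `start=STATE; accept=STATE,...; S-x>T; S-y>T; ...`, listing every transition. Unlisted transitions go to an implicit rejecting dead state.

Handle the two conditions separately and then intersect. One (15 states) tracks the last 3 symbols read; the other (6 states) tracks whether the input so far still matches the prefix `bbbb`. Each combined state is a pair, one component from each; accept when both components accept.
A 24-state machine:
          a    b  
>  q0     q1   q2 
   q1     q3   q4 
   q2     q5   q6 
   q3     q7   q8 
   q4     q9  q10 
   q5    q11  q12 
   q6    q13  q14 
   q7     q7   q8 
   q8     q9  q10 
   q9    q11  q12 
   q10   q13  q15 
   q11    q7   q8 
   q12    q9  q10 
   q13   q11  q12 
   q14   q13  q16 
   q15   q13  q15 
 * q16   q17  q16 
 * q17   q18  q19 
 * q18   q20  q21 
 * q19   q22  q23 
   q20   q20  q21 
   q21   q22  q23 
   q22   q18  q19 
   q23   q17  q16 
(> = start, * = accepting)

start=q0; accept=q16,q17,q18,q19; q0-a>q1; q0-b>q2; q1-a>q3; q1-b>q4; q2-a>q5; q2-b>q6; q3-a>q7; q3-b>q8; q4-a>q9; q4-b>q10; q5-a>q11; q5-b>q12; q6-a>q13; q6-b>q14; q7-a>q7; q7-b>q8; q8-a>q9; q8-b>q10; q9-a>q11; q9-b>q12; q10-a>q13; q10-b>q15; q11-a>q7; q11-b>q8; q12-a>q9; q12-b>q10; q13-a>q11; q13-b>q12; q14-a>q13; q14-b>q16; q15-a>q13; q15-b>q15; q16-a>q17; q16-b>q16; q17-a>q18; q17-b>q19; q18-a>q20; q18-b>q21; q19-a>q22; q19-b>q23; q20-a>q20; q20-b>q21; q21-a>q22; q21-b>q23; q22-a>q18; q22-b>q19; q23-a>q17; q23-b>q16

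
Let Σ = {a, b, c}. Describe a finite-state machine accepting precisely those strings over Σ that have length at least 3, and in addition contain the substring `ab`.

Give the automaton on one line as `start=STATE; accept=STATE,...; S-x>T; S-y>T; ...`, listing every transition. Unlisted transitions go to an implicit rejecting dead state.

start=q0; accept=q5; q0-a>q1; q0-b>q2; q0-c>q2; q1-a>q3; q1-b>q4; q1-c>q2; q2-a>q3; q2-b>q2; q2-c>q2; q3-a>q3; q3-b>q5; q3-c>q2; q4-a>q5; q4-b>q5; q4-c>q5; q5-a>q5; q5-b>q5; q5-c>q5

Build one automaton per condition and run them in lockstep. The first has 5 states tracking the input length, saturating at 4; the second has 3 states tracking whether and how much of `ab` has been seen. A product state is a pair (one from each), accepting exactly when both do. Equivalent product states are then merged.
6 states suffice.
        a   b   c  
>  q0   q1  q2  q2 
   q1   q3  q4  q2 
   q2   q3  q2  q2 
   q3   q3  q5  q2 
   q4   q5  q5  q5 
 * q5   q5  q5  q5 
(> = start, * = accepting)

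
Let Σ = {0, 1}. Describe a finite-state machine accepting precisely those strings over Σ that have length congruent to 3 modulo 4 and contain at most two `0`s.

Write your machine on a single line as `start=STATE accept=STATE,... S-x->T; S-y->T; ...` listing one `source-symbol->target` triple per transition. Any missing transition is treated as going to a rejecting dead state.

Run two small machines in parallel and take their product. One (4 states) tracks the input length modulo 4; the other (4 states) tracks the count of `0`s, saturating at 3. Each combined state is a pair, one component from each; accept when both components accept.
16 states suffice.
          0    1  
>  s0     s1   s2 
   s1     s3   s4 
   s2     s4   s5 
   s3     s6   s7 
   s4     s7   s8 
   s5     s8   s9 
   s6    s10  s10 
 * s7    s10  s11 
 * s8    s11  s12 
 * s9    s12   s0 
   s10   s13  s13 
   s11   s13  s14 
   s12   s14   s1 
   s13   s15  s15 
   s14   s15   s3 
   s15    s6   s6 
(> = start, * = accepting)

start=s0; accept=s7,s8,s9; s0-0->s1; s0-1->s2; s1-0->s3; s1-1->s4; s2-0->s4; s2-1->s5; s3-0->s6; s3-1->s7; s4-0->s7; s4-1->s8; s5-0->s8; s5-1->s9; s6-0->s10; s6-1->s10; s7-0->s10; s7-1->s11; s8-0->s11; s8-1->s12; s9-0->s12; s9-1->s0; s10-0->s13; s10-1->s13; s11-0->s13; s11-1->s14; s12-0->s14; s12-1->s1; s13-0->s15; s13-1->s15; s14-0->s15; s14-1->s3; s15-0->s6; s15-1->s6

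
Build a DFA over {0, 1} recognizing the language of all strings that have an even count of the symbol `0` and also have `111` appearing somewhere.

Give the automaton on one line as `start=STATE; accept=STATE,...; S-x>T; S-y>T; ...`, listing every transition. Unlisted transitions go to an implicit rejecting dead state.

start=A; accept=G; A-0>B; A-1>C; B-0>A; B-1>D; C-0>B; C-1>E; D-0>A; D-1>F; E-0>B; E-1>G; F-0>A; F-1>H; G-0>H; G-1>G; H-0>G; H-1>H

Handle the two conditions separately and then intersect. One (2 states) tracks the count of `0`s modulo 2; the other (4 states) tracks whether and how much of `111` has been seen. Each combined state is a pair, one component from each; accept when both components accept.
       0  1 
>  A   B  C 
   B   A  D 
   C   B  E 
   D   A  F 
   E   B  G 
   F   A  H 
 * G   H  G 
   H   G  H 
(> = start, * = accepting)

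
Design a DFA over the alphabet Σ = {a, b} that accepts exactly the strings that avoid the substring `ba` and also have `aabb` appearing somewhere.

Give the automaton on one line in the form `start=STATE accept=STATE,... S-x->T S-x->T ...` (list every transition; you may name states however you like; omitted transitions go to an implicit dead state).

start=S0 accept=S8 S0-a->S1 S0-b->S2 S1-a->S3 S1-b->S2 S2-a->S4 S2-b->S2 S3-a->S3 S3-b->S5 S4-a->S6 S4-b->S7 S5-a->S4 S5-b->S8 S6-a->S6 S6-b->S9 S7-a->S4 S7-b->S7 S8-a->S10 S8-b->S8 S9-a->S4 S9-b->S10 S10-a->S10 S10-b->S10

Handle the two conditions separately and then intersect. The first has 3 states tracking partial matches of the forbidden pattern `ba`; the second has 5 states tracking whether and how much of `aabb` has been seen. A product state is a pair (one from each), accepting exactly when both do.
With 11 states:
          a    b  
>  S0     S1   S2 
   S1     S3   S2 
   S2     S4   S2 
   S3     S3   S5 
   S4     S6   S7 
   S5     S4   S8 
   S6     S6   S9 
   S7     S4   S7 
 * S8    S10   S8 
   S9     S4  S10 
   S10   S10  S10 
(> = start, * = accepting)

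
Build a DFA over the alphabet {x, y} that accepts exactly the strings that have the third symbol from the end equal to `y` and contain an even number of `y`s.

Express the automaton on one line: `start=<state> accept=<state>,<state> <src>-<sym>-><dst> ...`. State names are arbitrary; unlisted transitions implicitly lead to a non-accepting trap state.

start=q0 accept=q12,q13,q19,q22 q0-x->q1 q0-y->q2 q1-x->q3 q1-y->q4 q2-x->q5 q2-y->q6 q3-x->q7 q3-y->q8 q4-x->q9 q4-y->q10 q5-x->q11 q5-y->q12 q6-x->q13 q6-y->q14 q7-x->q7 q7-y->q8 q8-x->q9 q8-y->q10 q9-x->q11 q9-y->q12 q10-x->q13 q10-y->q14 q11-x->q15 q11-y->q16 q12-x->q17 q12-y->q18 q13-x->q19 q13-y->q20 q14-x->q21 q14-y->q22 q15-x->q15 q15-y->q16 q16-x->q17 q16-y->q18 q17-x->q19 q17-y->q20 q18-x->q21 q18-y->q22 q19-x->q7 q19-y->q8 q20-x->q9 q20-y->q10 q21-x->q11 q21-y->q12 q22-x->q13 q22-y->q14

Build one automaton per condition and run them in lockstep. One (15 states) tracks the last 3 symbols read; the other (2 states) tracks the count of `y`s modulo 2. Each combined state is a pair, one component from each; accept when both components accept.
23 states suffice.
          x    y  
>  q0     q1   q2 
   q1     q3   q4 
   q2     q5   q6 
   q3     q7   q8 
   q4     q9  q10 
   q5    q11  q12 
   q6    q13  q14 
   q7     q7   q8 
   q8     q9  q10 
   q9    q11  q12 
   q10   q13  q14 
   q11   q15  q16 
 * q12   q17  q18 
 * q13   q19  q20 
   q14   q21  q22 
   q15   q15  q16 
   q16   q17  q18 
   q17   q19  q20 
   q18   q21  q22 
 * q19    q7   q8 
   q20    q9  q10 
   q21   q11  q12 
 * q22   q13  q14 
(> = start, * = accepting)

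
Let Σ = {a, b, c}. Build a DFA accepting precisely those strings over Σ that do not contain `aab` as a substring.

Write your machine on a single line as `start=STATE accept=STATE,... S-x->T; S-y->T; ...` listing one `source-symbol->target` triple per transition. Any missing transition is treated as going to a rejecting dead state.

Track partial matches of the forbidden pattern `aab`. State s3 is a dead state reached once `aab` has occurred; every other state accepts. s0 means no part of `aab` is currently matched.
With 4 states:
        a   b   c  
>* s0   s1  s0  s0 
 * s1   s2  s0  s0 
 * s2   s2  s3  s0 
   s3   s3  s3  s3 
(> = start, * = accepting)

start=s0; accept=s0,s1,s2; s0-a->s1; s0-b->s0; s0-c->s0; s1-a->s2; s1-b->s0; s1-c->s0; s2-a->s2; s2-b->s3; s2-c->s0; s3-a->s3; s3-b->s3; s3-c->s3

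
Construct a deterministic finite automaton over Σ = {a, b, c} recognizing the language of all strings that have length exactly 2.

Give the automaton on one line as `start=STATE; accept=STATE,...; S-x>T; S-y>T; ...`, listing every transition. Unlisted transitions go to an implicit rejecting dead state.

Count input length up to 3: every symbol moves from q0 toward q3, which means 'more than 2' and absorbs. Accept from {q2}.
4 states suffice.
        a   b   c  
>  q0   q1  q1  q1 
   q1   q2  q2  q2 
 * q2   q3  q3  q3 
   q3   q3  q3  q3 
(> = start, * = accepting)

start=q0; accept=q2; q0-a>q1; q0-b>q1; q0-c>q1; q1-a>q2; q1-b>q2; q1-c>q2; q2-a>q3; q2-b>q3; q2-c>q3; q3-a>q3; q3-b>q3; q3-c>q3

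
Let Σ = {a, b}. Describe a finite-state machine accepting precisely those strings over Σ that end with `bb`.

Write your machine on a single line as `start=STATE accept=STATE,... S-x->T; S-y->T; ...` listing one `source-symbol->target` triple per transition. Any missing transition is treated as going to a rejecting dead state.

Let each state record the length of the longest suffix of the input read so far that is also a prefix of `bb`. q1 means the last symbol is `b`; q2 means the last 2 symbols are `bb`. Accept only at q2, where the string currently ends in `bb`.
        a   b  
>  q0   q0  q1 
   q1   q0  q2 
 * q2   q0  q2 
(> = start, * = accepting)

start=q0; accept=q2; q0-a->q0; q0-b->q1; q1-a->q0; q1-b->q2; q2-a->q0; q2-b->q2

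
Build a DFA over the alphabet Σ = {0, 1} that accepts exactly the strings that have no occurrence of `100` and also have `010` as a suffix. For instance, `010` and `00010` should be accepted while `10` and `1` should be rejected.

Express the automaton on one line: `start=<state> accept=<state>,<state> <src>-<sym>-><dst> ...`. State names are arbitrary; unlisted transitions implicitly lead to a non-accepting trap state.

start=S0 accept=S5 S0-0->S1 S0-1->S2 S1-0->S1 S1-1->S3 S2-0->S4 S2-1->S2 S3-0->S5 S3-1->S2 S4-0->S6 S4-1->S3 S5-0->S6 S5-1->S3 S6-0->S6 S6-1->S7 S7-0->S8 S7-1->S9 S8-0->S6 S8-1->S7 S9-0->S6 S9-1->S9

Build one automaton per condition and run them in lockstep. The first has 4 states tracking partial matches of the forbidden pattern `100`; the second has 4 states tracking how much of the suffix `010` has currently been matched. A product state is a pair (one from each), accepting exactly when both do.
A 10-state machine:
        0   1  
>  S0   S1  S2 
   S1   S1  S3 
   S2   S4  S2 
   S3   S5  S2 
   S4   S6  S3 
 * S5   S6  S3 
   S6   S6  S7 
   S7   S8  S9 
   S8   S6  S7 
   S9   S6  S9 
(> = start, * = accepting)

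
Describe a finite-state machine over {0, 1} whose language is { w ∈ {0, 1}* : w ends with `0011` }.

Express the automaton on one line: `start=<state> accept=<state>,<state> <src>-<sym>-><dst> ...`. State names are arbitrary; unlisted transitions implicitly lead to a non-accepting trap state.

Remember how much of `0011` the current input suffix matches. State s0 means no match yet; s1 means the last symbol is `0`; s2 means the last 2 symbols are `00`; s3 means the last 3 symbols are `001`; s4 means the last 4 symbols are `0011`. Only s4 accepts. On a mismatch, fall back to the longest proper suffix that is still a prefix of `0011`.
5 states suffice.
        0   1  
>  s0   s1  s0 
   s1   s2  s0 
   s2   s2  s3 
   s3   s1  s4 
 * s4   s1  s0 
(> = start, * = accepting)

start=s0 accept=s4 s0-0->s1 s0-1->s0 s1-0->s2 s1-1->s0 s2-0->s2 s2-1->s3 s3-0->s1 s3-1->s4 s4-0->s1 s4-1->s0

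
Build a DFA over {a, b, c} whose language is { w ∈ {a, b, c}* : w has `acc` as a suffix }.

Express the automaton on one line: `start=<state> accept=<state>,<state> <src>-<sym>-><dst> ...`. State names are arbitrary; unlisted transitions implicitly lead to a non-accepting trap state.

Remember how much of `acc` the current input suffix matches. State S0 means no match yet; S1 means the last symbol is `a`; S2 means the last 2 symbols are `ac`; S3 means the last 3 symbols are `acc`. Only S3 accepts. On a mismatch, fall back to the longest proper suffix that is still a prefix of `acc`.
        a   b   c  
>  S0   S1  S0  S0 
   S1   S1  S0  S2 
   S2   S1  S0  S3 
 * S3   S1  S0  S0 
(> = start, * = accepting)

start=S0 accept=S3 S0-a->S1 S0-b->S0 S0-c->S0 S1-a->S1 S1-b->S0 S1-c->S2 S2-a->S1 S2-b->S0 S2-c->S3 S3-a->S1 S3-b->S0 S3-c->S0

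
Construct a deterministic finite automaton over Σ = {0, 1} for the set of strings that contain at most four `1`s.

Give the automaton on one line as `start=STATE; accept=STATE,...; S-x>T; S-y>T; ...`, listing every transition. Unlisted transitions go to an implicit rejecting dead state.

Count `1`s, saturating at 5: states A through E mean 0 through 4 `1`s seen; F means more than 4. Each `1` increments (capped at F); other symbols loop. Accept from {A, B, C, D, E}.
6 states suffice.
       0  1 
>* A   A  B 
 * B   B  C 
 * C   C  D 
 * D   D  E 
 * E   E  F 
   F   F  F 
(> = start, * = accepting)

start=A; accept=A,B,C,D,E; A-0>A; A-1>B; B-0>B; B-1>C; C-0>C; C-1>D; D-0>D; D-1>E; E-0>E; E-1>F; F-0>F; F-1>F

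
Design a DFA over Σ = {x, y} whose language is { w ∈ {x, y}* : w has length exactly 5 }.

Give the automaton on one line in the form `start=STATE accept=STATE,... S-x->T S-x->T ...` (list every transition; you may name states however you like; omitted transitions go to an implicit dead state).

start=q0 accept=q5 q0-x->q1 q0-y->q1 q1-x->q2 q1-y->q2 q2-x->q3 q2-y->q3 q3-x->q4 q3-y->q4 q4-x->q5 q4-y->q5 q5-x->q6 q5-y->q6 q6-x->q6 q6-y->q6

Count input length up to 6: every symbol moves from q0 toward q6, which means 'more than 5' and absorbs. Accept from {q5}.
        x   y  
>  q0   q1  q1 
   q1   q2  q2 
   q2   q3  q3 
   q3   q4  q4 
   q4   q5  q5 
 * q5   q6  q6 
   q6   q6  q6 
(> = start, * = accepting)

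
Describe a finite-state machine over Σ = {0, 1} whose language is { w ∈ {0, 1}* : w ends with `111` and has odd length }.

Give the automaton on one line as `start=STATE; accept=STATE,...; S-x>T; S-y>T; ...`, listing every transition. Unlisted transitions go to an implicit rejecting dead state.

Handle the two conditions separately and then intersect. The first has 4 states tracking how much of the suffix `111` has currently been matched; the second has 2 states tracking the input length modulo 2. A product state is a pair (one from each), accepting exactly when both do. After merging equivalent states the machine shrinks.
5 states suffice.
        0   1  
>  q0   q1  q2 
   q1   q0  q0 
   q2   q0  q3 
   q3   q1  q4 
 * q4   q0  q3 
(> = start, * = accepting)

start=q0; accept=q4; q0-0>q1; q0-1>q2; q1-0>q0; q1-1>q0; q2-0>q0; q2-1>q3; q3-0>q1; q3-1>q4; q4-0>q0; q4-1>q3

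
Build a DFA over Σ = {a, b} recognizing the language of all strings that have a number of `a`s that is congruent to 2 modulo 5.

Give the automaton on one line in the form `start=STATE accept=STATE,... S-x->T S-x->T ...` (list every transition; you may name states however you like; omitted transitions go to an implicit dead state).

The only thing that matters is how many `a`s have appeared, reduced mod 5. Use one state per residue: q0 for 0, …, q4 for 4. Reading `a` moves to the next residue; anything else stays put. q2 is accepting.
        a   b  
>  q0   q1  q0 
   q1   q2  q1 
 * q2   q3  q2 
   q3   q4  q3 
   q4   q0  q4 
(> = start, * = accepting)

start=q0 accept=q2 q0-a->q1 q0-b->q0 q1-a->q2 q1-b->q1 q2-a->q3 q2-b->q2 q3-a->q4 q3-b->q3 q4-a->q0 q4-b->q4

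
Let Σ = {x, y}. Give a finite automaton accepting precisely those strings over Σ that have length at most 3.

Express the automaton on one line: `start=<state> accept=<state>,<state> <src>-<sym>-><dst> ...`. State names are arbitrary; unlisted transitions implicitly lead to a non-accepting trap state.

start=S0 accept=S0,S1,S2,S3 S0-x->S1 S0-y->S1 S1-x->S2 S1-y->S2 S2-x->S3 S2-y->S3 S3-x->S4 S3-y->S4 S4-x->S4 S4-y->S4

Count input length up to 4: every symbol moves from S0 toward S4, which means 'more than 3' and absorbs. Accept from {S0, S1, S2, S3}.
        x   y  
>* S0   S1  S1 
 * S1   S2  S2 
 * S2   S3  S3 
 * S3   S4  S4 
   S4   S4  S4 
(> = start, * = accepting)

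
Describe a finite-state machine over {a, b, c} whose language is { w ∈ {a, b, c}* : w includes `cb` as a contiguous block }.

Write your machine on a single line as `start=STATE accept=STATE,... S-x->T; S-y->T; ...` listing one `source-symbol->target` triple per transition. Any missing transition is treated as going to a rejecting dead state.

States q0..q1 record the length of the longest prefix of `cb` that matches the current input suffix. Reaching q2 means `cb` has been seen, and we stay there forever. Accept from q2.
With 3 states:
        a   b   c  
>  q0   q0  q0  q1 
   q1   q0  q2  q1 
 * q2   q2  q2  q2 
(> = start, * = accepting)

start=q0; accept=q2; q0-a->q0; q0-b->q0; q0-c->q1; q1-a->q0; q1-b->q2; q1-c->q1; q2-a->q2; q2-b->q2; q2-c->q2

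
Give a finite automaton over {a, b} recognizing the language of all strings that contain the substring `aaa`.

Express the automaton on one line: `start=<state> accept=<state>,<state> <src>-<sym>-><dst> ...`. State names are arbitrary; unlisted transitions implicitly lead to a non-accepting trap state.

States s0..s2 record the length of the longest prefix of `aaa` that matches the current input suffix. Reaching s3 means `aaa` has been seen, and we stay there forever. Accept from s3.
4 states suffice.
        a   b  
>  s0   s1  s0 
   s1   s2  s0 
   s2   s3  s0 
 * s3   s3  s3 
(> = start, * = accepting)

start=s0 accept=s3 s0-a->s1 s0-b->s0 s1-a->s2 s1-b->s0 s2-a->s3 s2-b->s0 s3-a->s3 s3-b->s3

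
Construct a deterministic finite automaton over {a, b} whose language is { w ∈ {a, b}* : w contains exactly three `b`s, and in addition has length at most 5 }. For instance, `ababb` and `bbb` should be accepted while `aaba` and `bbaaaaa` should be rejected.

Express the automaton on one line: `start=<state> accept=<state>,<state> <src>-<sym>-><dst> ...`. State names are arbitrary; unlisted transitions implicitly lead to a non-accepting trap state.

start=q0 accept=q9,q11,q12 q0-a->q1 q0-b->q2 q1-a->q3 q1-b->q4 q2-a->q4 q2-b->q5 q3-a->q6 q3-b->q7 q4-a->q7 q4-b->q8 q5-a->q8 q5-b->q9 q6-a->q6 q6-b->q6 q7-a->q6 q7-b->q10 q8-a->q10 q8-b->q11 q9-a->q11 q9-b->q6 q10-a->q6 q10-b->q12 q11-a->q12 q11-b->q6 q12-a->q6 q12-b->q6

Run two small machines in parallel and take their product. One (5 states) tracks the count of `b`s, saturating at 4; the other (7 states) tracks the input length, saturating at 6. Each combined state is a pair, one component from each; accept when both components accept. After merging equivalent states the machine shrinks.
A 13-state machine:
          a    b  
>  q0     q1   q2 
   q1     q3   q4 
   q2     q4   q5 
   q3     q6   q7 
   q4     q7   q8 
   q5     q8   q9 
   q6     q6   q6 
   q7     q6  q10 
   q8    q10  q11 
 * q9    q11   q6 
   q10    q6  q12 
 * q11   q12   q6 
 * q12    q6   q6 
(> = start, * = accepting)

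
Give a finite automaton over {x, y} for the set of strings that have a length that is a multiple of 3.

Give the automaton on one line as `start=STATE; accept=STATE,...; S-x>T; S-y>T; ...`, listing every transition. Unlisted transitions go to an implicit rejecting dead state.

start=q0; accept=q0; q0-x>q1; q0-y>q1; q1-x>q2; q1-y>q2; q2-x>q0; q2-y>q0

Count input length modulo 3: every symbol advances one step around the cycle q0 → q1 → q2 → q0. Accept at q0.
3 states suffice.
        x   y  
>* q0   q1  q1 
   q1   q2  q2 
   q2   q0  q0 
(> = start, * = accepting)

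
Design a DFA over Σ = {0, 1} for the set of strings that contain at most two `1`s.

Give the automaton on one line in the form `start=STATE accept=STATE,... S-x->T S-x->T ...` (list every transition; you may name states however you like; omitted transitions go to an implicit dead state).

Count `1`s, saturating at 3: states S0 through S2 mean 0 through 2 `1`s seen; S3 means more than 2. Each `1` increments (capped at S3); other symbols loop. Accept from {S0, S1, S2}.
        0   1  
>* S0   S0  S1 
 * S1   S1  S2 
 * S2   S2  S3 
   S3   S3  S3 
(> = start, * = accepting)

start=S0 accept=S0,S1,S2 S0-0->S0 S0-1->S1 S1-0->S1 S1-1->S2 S2-0->S2 S2-1->S3 S3-0->S3 S3-1->S3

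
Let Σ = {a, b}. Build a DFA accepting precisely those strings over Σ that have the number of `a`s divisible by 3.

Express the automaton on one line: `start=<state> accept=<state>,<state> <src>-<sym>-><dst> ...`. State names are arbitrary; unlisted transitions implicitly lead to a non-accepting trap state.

start=q0 accept=q0 q0-a->q1 q0-b->q0 q1-a->q2 q1-b->q1 q2-a->q0 q2-b->q2

The only thing that matters is how many `a`s have appeared, reduced mod 3. Use one state per residue: q0 for 0, …, q2 for 2. Reading `a` moves to the next residue; anything else stays put. q0 is accepting.
With 3 states:
        a   b  
>* q0   q1  q0 
   q1   q2  q1 
   q2   q0  q2 
(> = start, * = accepting)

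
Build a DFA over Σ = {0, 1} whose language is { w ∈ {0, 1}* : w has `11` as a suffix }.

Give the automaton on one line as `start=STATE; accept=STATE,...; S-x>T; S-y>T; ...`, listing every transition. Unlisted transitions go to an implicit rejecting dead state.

start=A; accept=C; A-0>A; A-1>B; B-0>A; B-1>C; C-0>A; C-1>C

Let each state record the length of the longest suffix of the input read so far that is also a prefix of `11`. B means the last symbol is `1`; C means the last 2 symbols are `11`. Accept only at C, where the string currently ends in `11`.
A 3-state machine:
       0  1 
>  A   A  B 
   B   A  C 
 * C   A  C 
(> = start, * = accepting)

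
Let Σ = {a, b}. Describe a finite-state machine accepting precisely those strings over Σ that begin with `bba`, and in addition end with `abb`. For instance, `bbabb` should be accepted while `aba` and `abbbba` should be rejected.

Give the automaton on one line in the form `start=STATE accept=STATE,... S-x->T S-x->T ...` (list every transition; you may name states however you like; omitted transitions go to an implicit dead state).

Build one automaton per condition and run them in lockstep. The first has 5 states tracking whether the input so far still matches the prefix `bba`; the second has 4 states tracking how much of the suffix `abb` has currently been matched. A product state is a pair (one from each), accepting exactly when both do.
11 states suffice.
          a    b  
>  s0     s1   s2 
   s1     s1   s3 
   s2     s1   s4 
   s3     s1   s5 
   s4     s6   s7 
   s5     s1   s7 
   s6     s6   s8 
   s7     s1   s7 
   s8     s6   s9 
 * s9     s6  s10 
   s10    s6  s10 
(> = start, * = accepting)

start=s0 accept=s9 s0-a->s1 s0-b->s2 s1-a->s1 s1-b->s3 s2-a->s1 s2-b->s4 s3-a->s1 s3-b->s5 s4-a->s6 s4-b->s7 s5-a->s1 s5-b->s7 s6-a->s6 s6-b->s8 s7-a->s1 s7-b->s7 s8-a->s6 s8-b->s9 s9-a->s6 s9-b->s10 s10-a->s6 s10-b->s10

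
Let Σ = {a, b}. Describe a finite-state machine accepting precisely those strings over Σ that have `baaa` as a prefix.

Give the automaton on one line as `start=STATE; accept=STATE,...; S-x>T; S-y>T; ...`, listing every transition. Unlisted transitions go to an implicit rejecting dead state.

start=q0; accept=q4; q0-a>q5; q0-b>q1; q1-a>q2; q1-b>q5; q2-a>q3; q2-b>q5; q3-a>q4; q3-b>q5; q4-a>q4; q4-b>q4; q5-a>q5; q5-b>q5

Check the first 4 symbols one by one: q0 through q3 record how many have matched `baaa` so far; any wrong symbol goes to the dead state q5. After all 4 match we enter the accepting sink q4.
A 6-state machine:
        a   b  
>  q0   q5  q1 
   q1   q2  q5 
   q2   q3  q5 
   q3   q4  q5 
 * q4   q4  q4 
   q5   q5  q5 
(> = start, * = accepting)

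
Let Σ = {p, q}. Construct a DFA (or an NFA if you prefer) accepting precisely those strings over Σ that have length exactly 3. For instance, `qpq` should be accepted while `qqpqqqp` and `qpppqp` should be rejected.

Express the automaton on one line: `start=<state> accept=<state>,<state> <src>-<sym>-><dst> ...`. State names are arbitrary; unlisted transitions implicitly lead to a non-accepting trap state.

We only need to distinguish lengths 0, 1, …, 3, and '>3'. Chain A → B → C → D → E on every symbol, with E looping. Accepting states: {D}.
A 5-state machine:
       p  q 
>  A   B  B 
   B   C  C 
   C   D  D 
 * D   E  E 
   E   E  E 
(> = start, * = accepting)

start=A accept=D A-p->B A-q->B B-p->C B-q->C C-p->D C-q->D D-p->E D-q->E E-p->E E-q->E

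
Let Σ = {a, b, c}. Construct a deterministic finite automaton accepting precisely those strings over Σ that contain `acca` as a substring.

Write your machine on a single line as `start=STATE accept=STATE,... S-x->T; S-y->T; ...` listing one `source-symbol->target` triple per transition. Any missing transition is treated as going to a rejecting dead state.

Track how much of `acca` has been matched so far: state q0 is no progress, q4 is the absorbing accept state reached once `acca` has occurred. Intermediate states record partial matches; on a mismatch, fall back to the longest reusable overlap.
5 states suffice.
        a   b   c  
>  q0   q1  q0  q0 
   q1   q1  q0  q2 
   q2   q1  q0  q3 
   q3   q4  q0  q0 
 * q4   q4  q4  q4 
(> = start, * = accepting)

start=q0; accept=q4; q0-a->q1; q0-b->q0; q0-c->q0; q1-a->q1; q1-b->q0; q1-c->q2; q2-a->q1; q2-b->q0; q2-c->q3; q3-a->q4; q3-b->q0; q3-c->q0; q4-a->q4; q4-b->q4; q4-c->q4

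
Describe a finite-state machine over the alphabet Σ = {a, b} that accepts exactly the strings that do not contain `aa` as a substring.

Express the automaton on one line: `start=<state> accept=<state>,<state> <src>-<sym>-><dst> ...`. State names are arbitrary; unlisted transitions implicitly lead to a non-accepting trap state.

This is the complement of 'contains `aa`'. Use the same substring-matching states — S0 through S2 holding how much of `aa` has just been matched — but flip the accepting set: everything except the trap S2 accepts.
        a   b  
>* S0   S1  S0 
 * S1   S2  S0 
   S2   S2  S2 
(> = start, * = accepting)

start=S0 accept=S0,S1 S0-a->S1 S0-b->S0 S1-a->S2 S1-b->S0 S2-a->S2 S2-b->S2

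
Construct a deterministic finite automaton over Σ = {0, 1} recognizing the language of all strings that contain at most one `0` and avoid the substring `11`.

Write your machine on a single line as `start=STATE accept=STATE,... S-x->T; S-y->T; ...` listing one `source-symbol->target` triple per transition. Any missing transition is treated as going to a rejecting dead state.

start=s0; accept=s0,s1,s2,s4; s0-0->s1; s0-1->s2; s1-0->s3; s1-1->s4; s2-0->s1; s2-1->s5; s3-0->s3; s3-1->s6; s4-0->s3; s4-1->s7; s5-0->s7; s5-1->s5; s6-0->s3; s6-1->s8; s7-0->s8; s7-1->s7; s8-0->s8; s8-1->s8

Run two small machines in parallel and take their product. The first has 3 states tracking the count of `0`s, saturating at 2; the second has 3 states tracking partial matches of the forbidden pattern `11`. A product state is a pair (one from each), accepting exactly when both do.
A 9-state machine:
        0   1  
>* s0   s1  s2 
 * s1   s3  s4 
 * s2   s1  s5 
   s3   s3  s6 
 * s4   s3  s7 
   s5   s7  s5 
   s6   s3  s8 
   s7   s8  s7 
   s8   s8  s8 
(> = start, * = accepting)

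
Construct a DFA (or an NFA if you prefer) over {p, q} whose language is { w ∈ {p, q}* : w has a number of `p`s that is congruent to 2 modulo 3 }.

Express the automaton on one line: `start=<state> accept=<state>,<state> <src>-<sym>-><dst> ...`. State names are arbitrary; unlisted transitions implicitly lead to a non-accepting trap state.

start=S0 accept=S2 S0-p->S1 S0-q->S0 S1-p->S2 S1-q->S1 S2-p->S0 S2-q->S2

Keep the running count of `p`s modulo 3: each `p` advances along the cycle S0 → S1 → S2 → S0 while other symbols loop. Accept at S2.
3 states suffice.
        p   q  
>  S0   S1  S0 
   S1   S2  S1 
 * S2   S0  S2 
(> = start, * = accepting)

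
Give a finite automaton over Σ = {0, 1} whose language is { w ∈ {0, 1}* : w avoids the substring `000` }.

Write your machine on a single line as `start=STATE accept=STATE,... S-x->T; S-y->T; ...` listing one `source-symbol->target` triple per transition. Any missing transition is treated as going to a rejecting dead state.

start=q0; accept=q0,q1,q2; q0-0->q1; q0-1->q0; q1-0->q2; q1-1->q0; q2-0->q3; q2-1->q0; q3-0->q3; q3-1->q3

This is the complement of 'contains `000`'. Use the same substring-matching states — q0 through q3 holding how much of `000` has just been matched — but flip the accepting set: everything except the trap q3 accepts.
A 4-state machine:
        0   1  
>* q0   q1  q0 
 * q1   q2  q0 
 * q2   q3  q0 
   q3   q3  q3 
(> = start, * = accepting)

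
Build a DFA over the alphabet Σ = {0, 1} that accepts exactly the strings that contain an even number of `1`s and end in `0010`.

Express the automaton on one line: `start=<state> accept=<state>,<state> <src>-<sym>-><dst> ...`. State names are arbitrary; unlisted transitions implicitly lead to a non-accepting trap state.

Handle the two conditions separately and then intersect. One (2 states) tracks the count of `1`s modulo 2; the other (5 states) tracks how much of the suffix `0010` has currently been matched. Each combined state is a pair, one component from each; accept when both components accept. After merging equivalent states the machine shrinks.
With 6 states:
        0   1  
>  s0   s0  s1 
   s1   s2  s0 
   s2   s3  s0 
   s3   s3  s4 
   s4   s5  s1 
 * s5   s0  s1 
(> = start, * = accepting)

start=s0 accept=s5 s0-0->s0 s0-1->s1 s1-0->s2 s1-1->s0 s2-0->s3 s2-1->s0 s3-0->s3 s3-1->s4 s4-0->s5 s4-1->s1 s5-0->s0 s5-1->s1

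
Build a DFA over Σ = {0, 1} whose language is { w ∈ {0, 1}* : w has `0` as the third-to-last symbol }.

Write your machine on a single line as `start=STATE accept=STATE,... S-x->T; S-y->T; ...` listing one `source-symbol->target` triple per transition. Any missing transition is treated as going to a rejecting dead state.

Because acceptance depends on a position counted from the end, the machine has to buffer the most recent 3 symbols. Make each state the string of the last up-to-3 symbols read; on input `x` shift the window left and append `x`. Accept when the buffered window has length 3 and begins with `0`.
With 15 states:
          0    1  
>  S0     S1   S2 
   S1     S3   S4 
   S2     S5   S6 
   S3     S7   S8 
   S4     S9  S10 
   S5    S11  S12 
   S6    S13  S14 
 * S7     S7   S8 
 * S8     S9  S10 
 * S9    S11  S12 
 * S10   S13  S14 
   S11    S7   S8 
   S12    S9  S10 
   S13   S11  S12 
   S14   S13  S14 
(> = start, * = accepting)

start=S0; accept=S7,S8,S9,S10; S0-0->S1; S0-1->S2; S1-0->S3; S1-1->S4; S2-0->S5; S2-1->S6; S3-0->S7; S3-1->S8; S4-0->S9; S4-1->S10; S5-0->S11; S5-1->S12; S6-0->S13; S6-1->S14; S7-0->S7; S7-1->S8; S8-0->S9; S8-1->S10; S9-0->S11; S9-1->S12; S10-0->S13; S10-1->S14; S11-0->S7; S11-1->S8; S12-0->S9; S12-1->S10; S13-0->S11; S13-1->S12; S14-0->S13; S14-1->S14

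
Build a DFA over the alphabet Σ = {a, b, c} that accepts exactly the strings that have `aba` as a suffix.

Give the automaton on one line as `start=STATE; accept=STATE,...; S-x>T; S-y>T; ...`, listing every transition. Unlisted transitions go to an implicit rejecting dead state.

start=q0; accept=q3; q0-a>q1; q0-b>q0; q0-c>q0; q1-a>q1; q1-b>q2; q1-c>q0; q2-a>q3; q2-b>q0; q2-c>q0; q3-a>q1; q3-b>q2; q3-c>q0

Remember how much of `aba` the current input suffix matches. State q0 means no match yet; q1 means the last symbol is `a`; q2 means the last 2 symbols are `ab`; q3 means the last 3 symbols are `aba`. Only q3 accepts. On a mismatch, fall back to the longest proper suffix that is still a prefix of `aba`.
With 4 states:
        a   b   c  
>  q0   q1  q0  q0 
   q1   q1  q2  q0 
   q2   q3  q0  q0 
 * q3   q1  q2  q0 
(> = start, * = accepting)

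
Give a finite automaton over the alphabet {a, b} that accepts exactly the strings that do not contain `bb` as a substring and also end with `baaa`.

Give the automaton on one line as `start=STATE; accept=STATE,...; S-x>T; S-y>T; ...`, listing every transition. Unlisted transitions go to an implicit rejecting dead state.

Handle the two conditions separately and then intersect. The first has 3 states tracking partial matches of the forbidden pattern `bb`; the second has 5 states tracking how much of the suffix `baaa` has currently been matched. A product state is a pair (one from each), accepting exactly when both do. After merging equivalent states the machine shrinks.
6 states suffice.
        a   b  
>  q0   q0  q1 
   q1   q2  q3 
   q2   q4  q1 
   q3   q3  q3 
   q4   q5  q1 
 * q5   q0  q1 
(> = start, * = accepting)

start=q0; accept=q5; q0-a>q0; q0-b>q1; q1-a>q2; q1-b>q3; q2-a>q4; q2-b>q1; q3-a>q3; q3-b>q3; q4-a>q5; q4-b>q1; q5-a>q0; q5-b>q1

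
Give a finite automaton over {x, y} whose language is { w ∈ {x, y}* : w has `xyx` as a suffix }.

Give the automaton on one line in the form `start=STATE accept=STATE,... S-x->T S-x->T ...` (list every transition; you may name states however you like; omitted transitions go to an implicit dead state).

start=s0 accept=s3 s0-x->s1 s0-y->s0 s1-x->s1 s1-y->s2 s2-x->s3 s2-y->s0 s3-x->s1 s3-y->s2

Let each state record the length of the longest suffix of the input read so far that is also a prefix of `xyx`. s1 means the last symbol is `x`; s2 means the last 2 symbols are `xy`; s3 means the last 3 symbols are `xyx`. Accept only at s3, where the string currently ends in `xyx`.
4 states suffice.
        x   y  
>  s0   s1  s0 
   s1   s1  s2 
   s2   s3  s0 
 * s3   s1  s2 
(> = start, * = accepting)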